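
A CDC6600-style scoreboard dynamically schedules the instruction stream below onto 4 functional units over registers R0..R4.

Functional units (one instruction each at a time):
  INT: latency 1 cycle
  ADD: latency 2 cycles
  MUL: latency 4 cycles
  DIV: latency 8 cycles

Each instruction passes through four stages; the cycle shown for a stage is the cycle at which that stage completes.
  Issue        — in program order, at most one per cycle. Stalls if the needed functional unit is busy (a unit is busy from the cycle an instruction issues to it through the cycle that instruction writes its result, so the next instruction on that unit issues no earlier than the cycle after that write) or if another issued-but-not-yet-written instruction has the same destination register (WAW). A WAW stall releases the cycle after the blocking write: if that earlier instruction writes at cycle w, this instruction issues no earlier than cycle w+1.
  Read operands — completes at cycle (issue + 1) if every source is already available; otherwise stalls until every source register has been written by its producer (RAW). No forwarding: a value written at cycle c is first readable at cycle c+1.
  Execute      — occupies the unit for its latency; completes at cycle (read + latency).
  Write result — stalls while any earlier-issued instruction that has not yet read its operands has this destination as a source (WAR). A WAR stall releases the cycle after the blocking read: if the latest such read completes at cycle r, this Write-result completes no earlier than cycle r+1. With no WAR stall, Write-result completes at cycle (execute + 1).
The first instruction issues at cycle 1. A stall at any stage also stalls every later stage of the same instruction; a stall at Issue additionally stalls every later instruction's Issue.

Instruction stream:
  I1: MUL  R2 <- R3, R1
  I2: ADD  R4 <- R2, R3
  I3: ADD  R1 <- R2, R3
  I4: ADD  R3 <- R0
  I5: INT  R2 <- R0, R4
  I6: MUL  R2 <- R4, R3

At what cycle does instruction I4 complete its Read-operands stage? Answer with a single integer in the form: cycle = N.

1) issue 1, read 2, done 6, write 7
2) issue 2, read 8, done 10, write 11  <RAW R2: wait I1 write@7>
3) issue 12, read 13, done 15, write 16  <struct: ADD busy until I2 writes@11>
4) issue 17, read 18, done 20, write 21  <struct: ADD busy until I3 writes@16>
5) issue 18, read 19, done 20, write 21
6) issue 22, read 23, done 27, write 28  <WAW R2: wait I5 write@21>

cycle = 18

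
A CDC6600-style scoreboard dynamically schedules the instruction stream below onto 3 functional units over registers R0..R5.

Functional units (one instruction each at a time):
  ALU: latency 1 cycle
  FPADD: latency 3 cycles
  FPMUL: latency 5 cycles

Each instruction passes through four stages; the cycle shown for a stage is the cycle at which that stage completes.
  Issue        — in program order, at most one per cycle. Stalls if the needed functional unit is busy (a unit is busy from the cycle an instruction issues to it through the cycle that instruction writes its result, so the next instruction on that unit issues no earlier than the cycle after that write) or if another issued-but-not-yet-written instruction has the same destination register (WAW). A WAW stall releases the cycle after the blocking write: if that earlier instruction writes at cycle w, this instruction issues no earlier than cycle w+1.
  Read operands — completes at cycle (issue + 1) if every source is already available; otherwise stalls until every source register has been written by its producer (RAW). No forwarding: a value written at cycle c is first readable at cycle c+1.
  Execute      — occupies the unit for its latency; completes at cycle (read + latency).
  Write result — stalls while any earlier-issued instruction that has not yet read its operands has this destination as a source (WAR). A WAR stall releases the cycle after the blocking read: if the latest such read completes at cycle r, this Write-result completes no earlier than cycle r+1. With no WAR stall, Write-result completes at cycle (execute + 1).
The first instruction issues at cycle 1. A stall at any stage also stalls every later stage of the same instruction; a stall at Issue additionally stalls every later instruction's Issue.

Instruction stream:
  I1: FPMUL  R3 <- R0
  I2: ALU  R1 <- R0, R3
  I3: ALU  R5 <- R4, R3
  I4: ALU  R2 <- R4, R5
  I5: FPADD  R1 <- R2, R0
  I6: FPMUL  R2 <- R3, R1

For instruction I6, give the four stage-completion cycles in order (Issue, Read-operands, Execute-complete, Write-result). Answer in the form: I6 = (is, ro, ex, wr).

I6 = (20, 25, 30, 31)

t=1  I1 dispatched to FPMUL
t=2  I1 operands ready, I2 dispatched to ALU
t=7  I1 complete
t=8  R3←I1
t=9  I2 operands ready
t=10  I2 complete
t=11  R1←I2
t=12  I3 dispatched to ALU
t=13  I3 operands ready
t=14  I3 complete
t=15  R5←I3
t=16  I4 dispatched to ALU
t=17  I4 operands ready, I5 dispatched to FPADD
t=18  I4 complete
t=19  R2←I4
t=20  I5 operands ready, I6 dispatched to FPMUL
t=23  I5 complete
t=24  R1←I5
t=25  I6 operands ready
t=30  I6 complete
t=31  R2←I6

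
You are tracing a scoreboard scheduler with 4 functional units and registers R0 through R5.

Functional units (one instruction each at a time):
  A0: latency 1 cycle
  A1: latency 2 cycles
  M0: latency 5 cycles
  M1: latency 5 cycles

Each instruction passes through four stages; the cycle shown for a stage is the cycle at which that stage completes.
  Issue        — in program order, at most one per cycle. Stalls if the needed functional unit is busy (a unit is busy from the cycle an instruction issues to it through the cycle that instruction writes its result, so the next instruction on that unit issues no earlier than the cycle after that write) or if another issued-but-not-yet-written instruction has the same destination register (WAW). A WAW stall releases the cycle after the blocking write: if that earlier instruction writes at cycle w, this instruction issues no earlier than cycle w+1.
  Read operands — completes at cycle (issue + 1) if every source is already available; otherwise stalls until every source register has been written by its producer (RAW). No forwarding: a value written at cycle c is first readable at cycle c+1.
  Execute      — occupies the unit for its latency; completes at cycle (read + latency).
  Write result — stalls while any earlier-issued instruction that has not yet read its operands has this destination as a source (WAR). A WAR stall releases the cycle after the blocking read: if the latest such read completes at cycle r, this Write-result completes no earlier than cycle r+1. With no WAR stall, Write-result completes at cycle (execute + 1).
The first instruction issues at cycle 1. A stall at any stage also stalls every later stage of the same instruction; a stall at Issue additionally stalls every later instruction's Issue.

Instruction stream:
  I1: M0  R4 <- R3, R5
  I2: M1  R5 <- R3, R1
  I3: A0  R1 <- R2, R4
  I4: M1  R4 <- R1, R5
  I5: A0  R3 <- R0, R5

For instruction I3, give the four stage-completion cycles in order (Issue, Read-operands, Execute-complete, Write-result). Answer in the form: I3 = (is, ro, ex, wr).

I3 = (3, 9, 10, 11)

t=1  I1→M0
t=2  I1 RO, I2→M1
t=3  I2 RO, I3→A0
t=7  I1 EX
t=8  I1 WR R4, I2 EX
t=9  I2 WR R5, I3 RO
t=10  I3 EX, I4→M1
t=11  I3 WR R1
t=12  I4 RO, I5→A0
t=13  I5 RO
t=14  I5 EX
t=15  I5 WR R3
t=17  I4 EX
t=18  I4 WR R4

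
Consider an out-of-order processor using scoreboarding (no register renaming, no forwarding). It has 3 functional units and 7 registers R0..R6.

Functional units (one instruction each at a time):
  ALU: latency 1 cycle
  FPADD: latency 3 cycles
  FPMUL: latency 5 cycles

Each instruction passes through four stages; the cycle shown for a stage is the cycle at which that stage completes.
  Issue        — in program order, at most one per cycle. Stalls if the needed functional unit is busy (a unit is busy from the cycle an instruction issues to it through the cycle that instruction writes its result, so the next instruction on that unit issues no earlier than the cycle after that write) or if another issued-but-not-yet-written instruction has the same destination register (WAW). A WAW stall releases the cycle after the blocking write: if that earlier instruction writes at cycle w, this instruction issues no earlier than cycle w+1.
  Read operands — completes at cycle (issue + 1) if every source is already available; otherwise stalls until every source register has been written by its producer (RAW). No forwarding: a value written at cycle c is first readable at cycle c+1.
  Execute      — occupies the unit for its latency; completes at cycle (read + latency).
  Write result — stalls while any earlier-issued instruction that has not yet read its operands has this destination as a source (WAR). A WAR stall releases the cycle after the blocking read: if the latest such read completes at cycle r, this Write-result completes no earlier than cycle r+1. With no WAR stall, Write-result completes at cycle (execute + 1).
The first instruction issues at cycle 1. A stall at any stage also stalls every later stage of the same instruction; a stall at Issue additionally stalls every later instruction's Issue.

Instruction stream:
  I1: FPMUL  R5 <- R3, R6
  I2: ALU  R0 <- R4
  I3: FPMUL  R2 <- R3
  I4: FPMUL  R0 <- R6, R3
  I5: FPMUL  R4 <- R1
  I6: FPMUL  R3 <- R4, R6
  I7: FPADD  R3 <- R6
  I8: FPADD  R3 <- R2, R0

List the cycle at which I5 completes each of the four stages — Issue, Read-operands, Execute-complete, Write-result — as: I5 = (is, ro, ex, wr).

I5 = (25, 26, 31, 32)

t=1  issue I1 (FPMUL)
t=2  I1 read-ops; issue I2 (ALU)
t=3  I2 read-ops
t=4  I2 finished on ALU
t=5  I2→R0
t=7  I1 finished on FPMUL
t=8  I1→R5
t=9  issue I3 (FPMUL)
t=10  I3 read-ops
t=15  I3 finished on FPMUL
t=16  I3→R2
t=17  issue I4 (FPMUL)
t=18  I4 read-ops
t=23  I4 finished on FPMUL
t=24  I4→R0
t=25  issue I5 (FPMUL)
t=26  I5 read-ops
t=31  I5 finished on FPMUL
t=32  I5→R4
t=33  issue I6 (FPMUL)
t=34  I6 read-ops
t=39  I6 finished on FPMUL
t=40  I6→R3
t=41  issue I7 (FPADD)
t=42  I7 read-ops
t=45  I7 finished on FPADD
t=46  I7→R3
t=47  issue I8 (FPADD)
t=48  I8 read-ops
t=51  I8 finished on FPADD
t=52  I8→R3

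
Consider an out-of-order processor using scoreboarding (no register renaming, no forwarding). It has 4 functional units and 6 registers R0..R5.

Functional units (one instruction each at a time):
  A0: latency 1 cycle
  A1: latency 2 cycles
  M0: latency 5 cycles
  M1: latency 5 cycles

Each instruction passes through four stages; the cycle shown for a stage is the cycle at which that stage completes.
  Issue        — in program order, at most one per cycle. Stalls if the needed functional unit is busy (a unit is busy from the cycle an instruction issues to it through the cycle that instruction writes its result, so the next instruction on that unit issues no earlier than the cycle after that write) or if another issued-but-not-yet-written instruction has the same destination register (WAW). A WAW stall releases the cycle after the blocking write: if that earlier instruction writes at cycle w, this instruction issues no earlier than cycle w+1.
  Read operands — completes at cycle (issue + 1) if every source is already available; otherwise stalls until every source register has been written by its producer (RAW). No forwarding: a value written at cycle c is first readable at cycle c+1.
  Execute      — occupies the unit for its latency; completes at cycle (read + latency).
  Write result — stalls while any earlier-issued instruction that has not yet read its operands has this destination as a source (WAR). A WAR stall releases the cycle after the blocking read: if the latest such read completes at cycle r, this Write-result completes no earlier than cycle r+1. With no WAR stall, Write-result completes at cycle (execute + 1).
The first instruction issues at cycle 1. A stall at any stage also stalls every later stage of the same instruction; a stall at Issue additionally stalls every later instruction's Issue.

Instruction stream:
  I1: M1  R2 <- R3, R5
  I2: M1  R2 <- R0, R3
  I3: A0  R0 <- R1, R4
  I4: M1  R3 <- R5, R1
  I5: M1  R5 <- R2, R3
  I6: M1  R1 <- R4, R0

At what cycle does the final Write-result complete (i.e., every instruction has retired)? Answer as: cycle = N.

cycle = 40

I1  is:1  ro:2  ex:7  wr:8
I2  is:9  ro:10  ex:15  wr:16  — struct: M1 busy until I1 writes@8
I3  is:10  ro:11  ex:12  wr:13
I4  is:17  ro:18  ex:23  wr:24  — struct: M1 busy until I2 writes@16
I5  is:25  ro:26  ex:31  wr:32  — struct: M1 busy until I4 writes@24
I6  is:33  ro:34  ex:39  wr:40  — struct: M1 busy until I5 writes@32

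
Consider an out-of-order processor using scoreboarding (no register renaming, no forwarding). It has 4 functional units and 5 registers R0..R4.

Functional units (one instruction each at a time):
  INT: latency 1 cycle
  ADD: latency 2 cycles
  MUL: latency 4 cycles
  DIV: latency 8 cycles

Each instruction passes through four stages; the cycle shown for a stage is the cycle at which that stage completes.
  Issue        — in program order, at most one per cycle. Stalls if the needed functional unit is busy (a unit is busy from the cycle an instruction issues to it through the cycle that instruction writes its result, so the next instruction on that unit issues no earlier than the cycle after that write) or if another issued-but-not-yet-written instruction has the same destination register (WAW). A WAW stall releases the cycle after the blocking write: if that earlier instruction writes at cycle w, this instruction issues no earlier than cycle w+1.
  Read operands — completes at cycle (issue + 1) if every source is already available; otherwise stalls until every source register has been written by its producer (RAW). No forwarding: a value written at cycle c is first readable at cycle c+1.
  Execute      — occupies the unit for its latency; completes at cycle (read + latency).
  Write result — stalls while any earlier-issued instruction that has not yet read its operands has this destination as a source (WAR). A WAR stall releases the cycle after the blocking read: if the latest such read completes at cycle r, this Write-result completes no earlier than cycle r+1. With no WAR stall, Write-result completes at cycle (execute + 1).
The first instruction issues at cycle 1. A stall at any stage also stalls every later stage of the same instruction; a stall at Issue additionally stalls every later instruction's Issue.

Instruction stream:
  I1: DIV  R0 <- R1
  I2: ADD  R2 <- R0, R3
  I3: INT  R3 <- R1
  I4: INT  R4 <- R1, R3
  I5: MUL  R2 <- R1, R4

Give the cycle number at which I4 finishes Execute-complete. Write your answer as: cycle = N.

[1] I1 issues→DIV
[2] I1 reads | I2 issues→ADD
[3] I3 issues→INT
[4] I3 reads
[5] I3 exec-done
[10] I1 exec-done
[11] I1 writes R0
[12] I2 reads
[13] I3 writes R3
[14] I2 exec-done | I4 issues→INT
[15] I2 writes R2 | I4 reads
[16] I4 exec-done | I5 issues→MUL
[17] I4 writes R4
[18] I5 reads
[22] I5 exec-done
[23] I5 writes R2

cycle = 16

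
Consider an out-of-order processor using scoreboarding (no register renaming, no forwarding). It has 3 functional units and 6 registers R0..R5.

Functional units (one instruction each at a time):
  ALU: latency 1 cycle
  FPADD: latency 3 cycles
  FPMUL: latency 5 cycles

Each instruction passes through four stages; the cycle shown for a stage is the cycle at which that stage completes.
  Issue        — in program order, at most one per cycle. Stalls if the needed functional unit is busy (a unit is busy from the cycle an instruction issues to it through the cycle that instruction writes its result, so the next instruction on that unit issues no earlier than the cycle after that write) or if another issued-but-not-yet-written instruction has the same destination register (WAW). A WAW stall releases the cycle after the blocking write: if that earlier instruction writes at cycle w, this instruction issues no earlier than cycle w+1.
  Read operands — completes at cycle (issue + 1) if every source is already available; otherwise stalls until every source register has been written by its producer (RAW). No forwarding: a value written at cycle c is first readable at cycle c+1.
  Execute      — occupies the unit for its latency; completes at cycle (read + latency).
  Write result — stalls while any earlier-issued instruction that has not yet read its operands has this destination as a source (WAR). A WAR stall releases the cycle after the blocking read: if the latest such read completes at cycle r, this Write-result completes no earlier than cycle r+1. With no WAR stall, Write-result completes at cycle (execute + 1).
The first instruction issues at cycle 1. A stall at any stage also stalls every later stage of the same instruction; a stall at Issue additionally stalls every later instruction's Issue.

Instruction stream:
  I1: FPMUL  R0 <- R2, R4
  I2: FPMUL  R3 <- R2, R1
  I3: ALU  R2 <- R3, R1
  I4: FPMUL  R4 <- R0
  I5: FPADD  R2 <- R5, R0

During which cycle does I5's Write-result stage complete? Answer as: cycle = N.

[I1] 1/2/7/8
[I2] 9/10/15/16  (struct: FPMUL busy until I1 writes@8)
[I3] 10/17/18/19  (RAW R3: wait I2 write@16)
[I4] 17/18/23/24  (struct: FPMUL busy until I2 writes@16)
[I5] 20/21/24/25  (WAW R2: wait I3 write@19)

cycle = 25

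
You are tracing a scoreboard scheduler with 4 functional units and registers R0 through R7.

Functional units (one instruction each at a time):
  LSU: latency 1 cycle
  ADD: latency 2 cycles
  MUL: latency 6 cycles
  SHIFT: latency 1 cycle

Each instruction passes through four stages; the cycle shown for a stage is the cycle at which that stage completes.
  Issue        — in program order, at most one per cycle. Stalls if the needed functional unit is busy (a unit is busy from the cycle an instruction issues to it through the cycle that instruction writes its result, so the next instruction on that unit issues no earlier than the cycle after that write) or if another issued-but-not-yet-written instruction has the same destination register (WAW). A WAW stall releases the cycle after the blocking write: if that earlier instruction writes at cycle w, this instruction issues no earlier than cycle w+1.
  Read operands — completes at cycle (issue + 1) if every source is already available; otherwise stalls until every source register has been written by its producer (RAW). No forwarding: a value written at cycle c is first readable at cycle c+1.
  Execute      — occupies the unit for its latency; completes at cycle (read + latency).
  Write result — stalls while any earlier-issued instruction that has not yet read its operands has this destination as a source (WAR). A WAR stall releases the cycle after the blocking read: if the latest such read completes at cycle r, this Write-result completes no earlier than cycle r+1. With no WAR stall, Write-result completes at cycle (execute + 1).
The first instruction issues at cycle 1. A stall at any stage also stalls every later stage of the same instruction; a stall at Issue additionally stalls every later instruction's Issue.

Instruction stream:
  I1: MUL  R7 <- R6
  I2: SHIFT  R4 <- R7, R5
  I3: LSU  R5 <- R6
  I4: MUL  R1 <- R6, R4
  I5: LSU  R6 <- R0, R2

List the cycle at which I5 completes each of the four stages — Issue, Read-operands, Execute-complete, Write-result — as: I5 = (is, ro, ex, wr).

I5 = (12, 13, 14, 15)

t=1  I1→MUL
t=2  I1 RO, I2→SHIFT
t=3  I3→LSU
t=4  I3 RO
t=5  I3 EX
t=8  I1 EX
t=9  I1 WR R7
t=10  I2 RO, I4→MUL
t=11  I2 EX, I3 WR R5
t=12  I2 WR R4, I5→LSU
t=13  I4 RO, I5 RO
t=14  I5 EX
t=15  I5 WR R6
t=19  I4 EX
t=20  I4 WR R1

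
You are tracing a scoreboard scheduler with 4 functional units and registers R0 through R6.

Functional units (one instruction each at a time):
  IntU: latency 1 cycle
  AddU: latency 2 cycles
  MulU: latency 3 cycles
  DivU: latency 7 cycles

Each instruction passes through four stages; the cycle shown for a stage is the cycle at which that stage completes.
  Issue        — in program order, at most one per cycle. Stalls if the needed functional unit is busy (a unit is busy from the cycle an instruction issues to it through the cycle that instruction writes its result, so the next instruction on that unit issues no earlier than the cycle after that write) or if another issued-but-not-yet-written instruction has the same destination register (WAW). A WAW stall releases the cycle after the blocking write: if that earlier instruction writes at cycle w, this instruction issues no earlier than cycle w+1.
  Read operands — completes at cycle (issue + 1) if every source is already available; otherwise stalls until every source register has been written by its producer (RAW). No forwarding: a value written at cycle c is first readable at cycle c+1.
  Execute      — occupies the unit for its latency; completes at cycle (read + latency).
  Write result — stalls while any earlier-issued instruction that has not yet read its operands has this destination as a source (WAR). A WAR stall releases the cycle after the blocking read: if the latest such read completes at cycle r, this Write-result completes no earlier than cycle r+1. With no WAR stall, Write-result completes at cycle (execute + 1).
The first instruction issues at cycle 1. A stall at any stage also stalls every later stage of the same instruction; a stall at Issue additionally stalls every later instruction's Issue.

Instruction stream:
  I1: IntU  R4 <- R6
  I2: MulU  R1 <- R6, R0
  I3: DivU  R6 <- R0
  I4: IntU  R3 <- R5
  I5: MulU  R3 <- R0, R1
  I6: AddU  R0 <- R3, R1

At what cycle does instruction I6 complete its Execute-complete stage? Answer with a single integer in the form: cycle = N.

cycle = 17

  I1 | 1 | 2 | 3 | 4
  I2 | 2 | 3 | 6 | 7
  I3 | 3 | 4 | 11 | 12
  I4 | 5 | 6 | 7 | 8   struct: IntU busy until I1 writes@4
  I5 | 9 | 10 | 13 | 14   WAW R3: wait I4 write@8
  I6 | 10 | 15 | 17 | 18   RAW R3: wait I5 write@14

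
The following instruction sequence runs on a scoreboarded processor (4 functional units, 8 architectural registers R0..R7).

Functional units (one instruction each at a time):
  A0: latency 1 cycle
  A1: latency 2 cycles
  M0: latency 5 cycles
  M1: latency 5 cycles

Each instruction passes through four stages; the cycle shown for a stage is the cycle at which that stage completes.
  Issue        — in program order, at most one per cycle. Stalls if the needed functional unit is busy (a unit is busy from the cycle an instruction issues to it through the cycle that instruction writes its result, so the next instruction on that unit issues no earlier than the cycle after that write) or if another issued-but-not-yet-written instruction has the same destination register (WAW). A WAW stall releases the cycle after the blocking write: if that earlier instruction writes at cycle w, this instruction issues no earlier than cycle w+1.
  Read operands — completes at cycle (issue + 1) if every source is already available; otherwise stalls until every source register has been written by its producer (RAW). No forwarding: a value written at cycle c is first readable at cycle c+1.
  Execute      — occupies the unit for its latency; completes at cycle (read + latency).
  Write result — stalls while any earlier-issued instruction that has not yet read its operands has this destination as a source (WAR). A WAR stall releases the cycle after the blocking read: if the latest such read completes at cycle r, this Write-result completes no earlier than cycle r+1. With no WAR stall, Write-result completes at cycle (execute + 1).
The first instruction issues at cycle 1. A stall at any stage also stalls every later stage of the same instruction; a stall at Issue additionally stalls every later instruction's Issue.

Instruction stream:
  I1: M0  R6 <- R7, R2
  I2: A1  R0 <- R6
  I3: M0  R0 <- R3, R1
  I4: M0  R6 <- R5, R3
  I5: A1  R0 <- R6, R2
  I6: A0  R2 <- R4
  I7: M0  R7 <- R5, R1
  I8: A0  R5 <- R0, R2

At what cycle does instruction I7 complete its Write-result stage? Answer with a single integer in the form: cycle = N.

[1] I1 issues→M0
[2] I1 reads · I2 issues→A1
[7] I1 exec-done
[8] I1 writes R6
[9] I2 reads
[11] I2 exec-done
[12] I2 writes R0
[13] I3 issues→M0
[14] I3 reads
[19] I3 exec-done
[20] I3 writes R0
[21] I4 issues→M0
[22] I4 reads · I5 issues→A1
[23] I6 issues→A0
[24] I6 reads
[25] I6 exec-done
[27] I4 exec-done
[28] I4 writes R6
[29] I5 reads · I7 issues→M0
[30] I6 writes R2 · I7 reads
[31] I5 exec-done · I8 issues→A0
[32] I5 writes R0
[33] I8 reads
[34] I8 exec-done
[35] I7 exec-done · I8 writes R5
[36] I7 writes R7

cycle = 36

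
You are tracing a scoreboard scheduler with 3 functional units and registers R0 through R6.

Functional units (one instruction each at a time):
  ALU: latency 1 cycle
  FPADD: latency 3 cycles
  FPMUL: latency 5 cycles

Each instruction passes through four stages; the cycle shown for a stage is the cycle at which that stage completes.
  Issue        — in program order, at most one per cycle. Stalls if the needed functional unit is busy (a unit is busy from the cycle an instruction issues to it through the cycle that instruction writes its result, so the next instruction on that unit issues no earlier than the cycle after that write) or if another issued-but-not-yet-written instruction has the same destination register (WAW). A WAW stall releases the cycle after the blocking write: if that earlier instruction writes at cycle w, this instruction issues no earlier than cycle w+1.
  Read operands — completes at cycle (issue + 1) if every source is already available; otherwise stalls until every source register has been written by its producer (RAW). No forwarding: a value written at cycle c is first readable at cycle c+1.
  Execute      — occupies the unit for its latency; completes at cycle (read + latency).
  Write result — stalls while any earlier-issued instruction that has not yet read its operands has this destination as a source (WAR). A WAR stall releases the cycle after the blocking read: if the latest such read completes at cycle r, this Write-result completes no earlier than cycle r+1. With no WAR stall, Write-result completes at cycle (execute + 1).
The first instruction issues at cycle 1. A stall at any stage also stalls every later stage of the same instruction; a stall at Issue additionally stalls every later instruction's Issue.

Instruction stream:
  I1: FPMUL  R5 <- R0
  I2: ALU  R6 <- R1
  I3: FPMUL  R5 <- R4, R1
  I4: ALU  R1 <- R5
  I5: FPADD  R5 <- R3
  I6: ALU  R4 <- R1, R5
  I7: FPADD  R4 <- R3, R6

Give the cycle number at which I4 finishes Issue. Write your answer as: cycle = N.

t=1  I1 dispatched to FPMUL
t=2  I1 operands ready · I2 dispatched to ALU
t=3  I2 operands ready
t=4  I2 complete
t=5  R6←I2
t=7  I1 complete
t=8  R5←I1
t=9  I3 dispatched to FPMUL
t=10  I3 operands ready · I4 dispatched to ALU
t=15  I3 complete
t=16  R5←I3
t=17  I4 operands ready · I5 dispatched to FPADD
t=18  I4 complete · I5 operands ready
t=19  R1←I4
t=20  I6 dispatched to ALU
t=21  I5 complete
t=22  R5←I5
t=23  I6 operands ready
t=24  I6 complete
t=25  R4←I6
t=26  I7 dispatched to FPADD
t=27  I7 operands ready
t=30  I7 complete
t=31  R4←I7

cycle = 10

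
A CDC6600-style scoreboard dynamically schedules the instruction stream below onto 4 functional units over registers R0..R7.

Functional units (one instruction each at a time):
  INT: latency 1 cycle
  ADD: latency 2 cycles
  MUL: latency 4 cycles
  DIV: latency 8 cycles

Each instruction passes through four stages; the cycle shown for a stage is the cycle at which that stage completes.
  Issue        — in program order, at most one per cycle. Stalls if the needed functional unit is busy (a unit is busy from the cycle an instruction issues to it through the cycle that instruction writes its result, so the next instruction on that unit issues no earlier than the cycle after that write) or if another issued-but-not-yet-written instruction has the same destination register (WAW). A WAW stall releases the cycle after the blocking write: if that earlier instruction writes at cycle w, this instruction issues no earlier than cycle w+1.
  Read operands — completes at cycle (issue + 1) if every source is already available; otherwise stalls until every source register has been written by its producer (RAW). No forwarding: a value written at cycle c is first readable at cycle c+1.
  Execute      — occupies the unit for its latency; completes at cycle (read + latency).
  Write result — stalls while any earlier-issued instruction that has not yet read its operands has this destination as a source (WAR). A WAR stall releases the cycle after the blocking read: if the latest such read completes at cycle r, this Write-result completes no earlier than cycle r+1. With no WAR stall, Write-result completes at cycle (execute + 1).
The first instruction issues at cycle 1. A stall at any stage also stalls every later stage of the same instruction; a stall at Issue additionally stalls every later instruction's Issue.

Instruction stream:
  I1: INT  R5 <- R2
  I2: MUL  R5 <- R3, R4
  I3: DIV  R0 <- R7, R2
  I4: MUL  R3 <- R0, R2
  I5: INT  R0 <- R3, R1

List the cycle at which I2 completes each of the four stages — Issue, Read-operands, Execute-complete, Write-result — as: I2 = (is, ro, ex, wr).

I1: IS=1 RO=2 EX=3 WR=4
I2: IS=5 RO=6 EX=10 WR=11  [WAW R5: wait I1 write@4]
I3: IS=6 RO=7 EX=15 WR=16
I4: IS=12 RO=17 EX=21 WR=22  [struct: MUL busy until I2 writes@11; RAW R0: wait I3 write@16]
I5: IS=17 RO=23 EX=24 WR=25  [WAW R0: wait I3 write@16; RAW R3: wait I4 write@22]

I2 = (5, 6, 10, 11)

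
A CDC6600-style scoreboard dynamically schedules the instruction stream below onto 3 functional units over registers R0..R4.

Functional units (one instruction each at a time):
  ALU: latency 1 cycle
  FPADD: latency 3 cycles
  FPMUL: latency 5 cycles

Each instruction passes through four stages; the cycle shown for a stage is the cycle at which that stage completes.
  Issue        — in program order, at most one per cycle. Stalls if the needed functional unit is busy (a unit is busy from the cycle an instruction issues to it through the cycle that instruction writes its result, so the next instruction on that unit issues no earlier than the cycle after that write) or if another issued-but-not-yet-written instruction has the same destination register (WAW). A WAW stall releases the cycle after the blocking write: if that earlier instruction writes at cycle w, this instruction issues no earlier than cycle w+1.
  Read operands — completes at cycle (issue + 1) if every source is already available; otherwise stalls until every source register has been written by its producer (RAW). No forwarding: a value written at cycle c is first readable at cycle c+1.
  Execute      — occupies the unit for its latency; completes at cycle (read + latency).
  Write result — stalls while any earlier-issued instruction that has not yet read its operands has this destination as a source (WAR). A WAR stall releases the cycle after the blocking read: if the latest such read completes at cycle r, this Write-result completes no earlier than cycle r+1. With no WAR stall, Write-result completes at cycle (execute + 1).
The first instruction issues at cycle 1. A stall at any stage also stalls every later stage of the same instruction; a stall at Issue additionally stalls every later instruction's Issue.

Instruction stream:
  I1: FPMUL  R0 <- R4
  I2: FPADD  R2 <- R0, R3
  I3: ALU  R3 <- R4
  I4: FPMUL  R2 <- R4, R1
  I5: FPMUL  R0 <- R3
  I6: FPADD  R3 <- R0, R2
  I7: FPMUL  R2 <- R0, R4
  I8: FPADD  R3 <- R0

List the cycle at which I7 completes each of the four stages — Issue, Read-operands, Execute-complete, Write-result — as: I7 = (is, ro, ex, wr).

I7 = (30, 31, 36, 37)

I1  is:1  ro:2  ex:7  wr:8
I2  is:2  ro:9  ex:12  wr:13  — RAW R0: wait I1 write@8
I3  is:3  ro:4  ex:5  wr:10  — WAR R3: wait I2 read@9
I4  is:14  ro:15  ex:20  wr:21  — WAW R2: wait I2 write@13
I5  is:22  ro:23  ex:28  wr:29  — struct: FPMUL busy until I4 writes@21
I6  is:23  ro:30  ex:33  wr:34  — RAW R0: wait I5 write@29
I7  is:30  ro:31  ex:36  wr:37  — struct: FPMUL busy until I5 writes@29
I8  is:35  ro:36  ex:39  wr:40  — struct: FPADD busy until I6 writes@34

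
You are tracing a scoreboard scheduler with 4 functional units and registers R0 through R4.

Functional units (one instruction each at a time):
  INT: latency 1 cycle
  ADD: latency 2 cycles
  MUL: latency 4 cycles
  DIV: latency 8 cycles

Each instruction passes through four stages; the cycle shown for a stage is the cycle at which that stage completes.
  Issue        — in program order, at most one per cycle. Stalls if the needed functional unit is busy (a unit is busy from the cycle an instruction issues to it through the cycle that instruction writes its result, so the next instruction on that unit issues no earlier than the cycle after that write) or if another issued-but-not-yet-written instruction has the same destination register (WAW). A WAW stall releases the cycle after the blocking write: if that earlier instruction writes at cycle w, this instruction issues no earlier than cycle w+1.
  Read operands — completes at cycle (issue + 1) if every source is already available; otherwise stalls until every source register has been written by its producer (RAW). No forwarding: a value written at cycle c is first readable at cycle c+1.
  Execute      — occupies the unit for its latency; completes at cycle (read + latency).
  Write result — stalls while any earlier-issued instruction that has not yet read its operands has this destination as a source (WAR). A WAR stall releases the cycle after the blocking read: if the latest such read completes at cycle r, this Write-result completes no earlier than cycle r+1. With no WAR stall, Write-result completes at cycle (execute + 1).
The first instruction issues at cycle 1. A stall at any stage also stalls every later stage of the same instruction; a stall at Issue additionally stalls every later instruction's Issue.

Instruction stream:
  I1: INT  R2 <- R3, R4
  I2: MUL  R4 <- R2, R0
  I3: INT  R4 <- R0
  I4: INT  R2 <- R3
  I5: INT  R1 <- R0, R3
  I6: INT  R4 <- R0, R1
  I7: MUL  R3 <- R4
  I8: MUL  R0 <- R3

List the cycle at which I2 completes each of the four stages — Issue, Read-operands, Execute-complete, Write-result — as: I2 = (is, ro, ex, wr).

cycle 1: I1 issues→INT
cycle 2: I1 reads; I2 issues→MUL
cycle 3: I1 exec-done
cycle 4: I1 writes R2
cycle 5: I2 reads
cycle 9: I2 exec-done
cycle 10: I2 writes R4
cycle 11: I3 issues→INT
cycle 12: I3 reads
cycle 13: I3 exec-done
cycle 14: I3 writes R4
cycle 15: I4 issues→INT
cycle 16: I4 reads
cycle 17: I4 exec-done
cycle 18: I4 writes R2
cycle 19: I5 issues→INT
cycle 20: I5 reads
cycle 21: I5 exec-done
cycle 22: I5 writes R1
cycle 23: I6 issues→INT
cycle 24: I6 reads; I7 issues→MUL
cycle 25: I6 exec-done
cycle 26: I6 writes R4
cycle 27: I7 reads
cycle 31: I7 exec-done
cycle 32: I7 writes R3
cycle 33: I8 issues→MUL
cycle 34: I8 reads
cycle 38: I8 exec-done
cycle 39: I8 writes R0

I2 = (2, 5, 9, 10)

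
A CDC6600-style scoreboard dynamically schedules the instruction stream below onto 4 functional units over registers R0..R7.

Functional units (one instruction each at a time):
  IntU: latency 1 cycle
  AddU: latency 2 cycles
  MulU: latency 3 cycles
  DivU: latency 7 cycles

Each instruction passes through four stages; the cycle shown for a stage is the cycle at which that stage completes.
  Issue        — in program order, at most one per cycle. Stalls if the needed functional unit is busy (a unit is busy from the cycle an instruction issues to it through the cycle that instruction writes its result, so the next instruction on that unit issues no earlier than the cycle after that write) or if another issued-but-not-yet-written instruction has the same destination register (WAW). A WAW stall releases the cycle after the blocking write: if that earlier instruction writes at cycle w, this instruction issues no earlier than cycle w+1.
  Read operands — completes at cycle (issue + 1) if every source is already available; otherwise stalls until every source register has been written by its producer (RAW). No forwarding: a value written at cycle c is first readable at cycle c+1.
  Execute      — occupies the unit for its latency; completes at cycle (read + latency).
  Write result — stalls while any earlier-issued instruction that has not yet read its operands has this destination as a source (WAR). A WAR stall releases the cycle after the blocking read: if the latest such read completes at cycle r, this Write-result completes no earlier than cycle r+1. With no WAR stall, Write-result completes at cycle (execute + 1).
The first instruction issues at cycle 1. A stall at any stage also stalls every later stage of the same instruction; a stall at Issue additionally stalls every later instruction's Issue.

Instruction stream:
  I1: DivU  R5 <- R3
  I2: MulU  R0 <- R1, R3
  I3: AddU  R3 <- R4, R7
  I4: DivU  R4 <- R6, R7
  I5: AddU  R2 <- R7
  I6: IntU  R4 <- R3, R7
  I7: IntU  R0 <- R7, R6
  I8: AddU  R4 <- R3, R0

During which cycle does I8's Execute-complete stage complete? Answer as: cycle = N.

cycle = 31

t=1  I1 issues→DivU
t=2  I1 reads, I2 issues→MulU
t=3  I2 reads, I3 issues→AddU
t=4  I3 reads
t=6  I2 exec-done, I3 exec-done
t=7  I2 writes R0, I3 writes R3
t=9  I1 exec-done
t=10  I1 writes R5
t=11  I4 issues→DivU
t=12  I4 reads, I5 issues→AddU
t=13  I5 reads
t=15  I5 exec-done
t=16  I5 writes R2
t=19  I4 exec-done
t=20  I4 writes R4
t=21  I6 issues→IntU
t=22  I6 reads
t=23  I6 exec-done
t=24  I6 writes R4
t=25  I7 issues→IntU
t=26  I7 reads, I8 issues→AddU
t=27  I7 exec-done
t=28  I7 writes R0
t=29  I8 reads
t=31  I8 exec-done
t=32  I8 writes R4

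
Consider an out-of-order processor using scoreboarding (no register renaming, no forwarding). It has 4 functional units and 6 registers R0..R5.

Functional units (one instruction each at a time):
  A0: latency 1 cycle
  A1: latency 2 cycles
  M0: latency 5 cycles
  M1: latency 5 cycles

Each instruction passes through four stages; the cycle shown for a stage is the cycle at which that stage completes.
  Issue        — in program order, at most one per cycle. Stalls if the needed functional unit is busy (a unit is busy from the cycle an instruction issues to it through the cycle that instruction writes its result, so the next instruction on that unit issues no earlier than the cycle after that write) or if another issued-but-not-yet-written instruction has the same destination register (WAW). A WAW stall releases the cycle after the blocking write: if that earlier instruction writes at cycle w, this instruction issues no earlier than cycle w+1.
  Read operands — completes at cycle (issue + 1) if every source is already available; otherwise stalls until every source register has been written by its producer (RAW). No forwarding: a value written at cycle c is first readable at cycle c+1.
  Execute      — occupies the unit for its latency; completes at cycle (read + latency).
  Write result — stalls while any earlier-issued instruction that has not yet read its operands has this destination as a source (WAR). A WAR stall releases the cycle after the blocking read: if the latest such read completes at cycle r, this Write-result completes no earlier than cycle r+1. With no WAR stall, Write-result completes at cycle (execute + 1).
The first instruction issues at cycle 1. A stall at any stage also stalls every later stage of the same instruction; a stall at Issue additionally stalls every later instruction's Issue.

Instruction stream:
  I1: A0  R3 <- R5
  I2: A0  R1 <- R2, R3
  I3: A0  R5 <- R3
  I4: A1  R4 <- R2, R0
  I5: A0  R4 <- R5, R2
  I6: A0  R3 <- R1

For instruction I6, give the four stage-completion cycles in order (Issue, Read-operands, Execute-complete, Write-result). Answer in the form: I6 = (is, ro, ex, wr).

  I1 | 1 | 2 | 3 | 4
  I2 | 5 | 6 | 7 | 8   struct: A0 busy until I1 writes@4
  I3 | 9 | 10 | 11 | 12   struct: A0 busy until I2 writes@8
  I4 | 10 | 11 | 13 | 14
  I5 | 15 | 16 | 17 | 18   WAW R4: wait I4 write@14
  I6 | 19 | 20 | 21 | 22   struct: A0 busy until I5 writes@18

I6 = (19, 20, 21, 22)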